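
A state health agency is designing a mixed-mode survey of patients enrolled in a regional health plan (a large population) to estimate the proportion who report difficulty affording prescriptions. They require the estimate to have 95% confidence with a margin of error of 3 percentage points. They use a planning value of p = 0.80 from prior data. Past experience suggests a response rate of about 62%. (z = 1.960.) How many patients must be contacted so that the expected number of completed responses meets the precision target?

1102

Completed interviews needed: n₀ = 1.960² × 0.1600 / 0.030² ≈ 682.95 → 683.
At a 62% response rate, contacts needed = 683 / 0.62 ≈ 1101.61 → 1102.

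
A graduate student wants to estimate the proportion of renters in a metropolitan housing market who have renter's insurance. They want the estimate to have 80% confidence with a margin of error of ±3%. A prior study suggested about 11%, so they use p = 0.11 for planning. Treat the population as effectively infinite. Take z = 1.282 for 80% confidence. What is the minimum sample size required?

With p = 0.11, p(1−p) = 0.0979.
n = z²·p(1−p)/E² = 1.282² × 0.0979 / 0.030² = 1.6435 × 0.0979 / 0.000900 ≈ 178.78.
Rounding up gives n = 179.

179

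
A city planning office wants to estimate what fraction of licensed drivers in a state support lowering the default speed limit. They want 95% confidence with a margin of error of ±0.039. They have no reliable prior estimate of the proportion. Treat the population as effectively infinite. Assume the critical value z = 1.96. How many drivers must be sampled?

632

With no prior estimate, use p = 0.5, giving p(1−p) = 0.25.
n = z²·p(1−p)/E² = 1.96² × 0.2500 / 0.039² = 3.8416 × 0.2500 / 0.001521 ≈ 631.43.
Rounding up gives n = 632.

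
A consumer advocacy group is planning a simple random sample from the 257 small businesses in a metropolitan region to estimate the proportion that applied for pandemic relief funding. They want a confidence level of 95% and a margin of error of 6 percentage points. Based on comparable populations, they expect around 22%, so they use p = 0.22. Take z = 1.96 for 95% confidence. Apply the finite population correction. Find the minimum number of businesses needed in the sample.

108

Unadjusted: n₀ = 1.96² × 0.22 × 0.78 / 0.060² ≈ 183.12, so n₀ = 184.
Finite population correction with N = 257: n = n₀ / (1 + (n₀−1)/N) = 184 / (1 + 183/257) = 184 / 1.7121 ≈ 107.47.
Rounding up, n = 108.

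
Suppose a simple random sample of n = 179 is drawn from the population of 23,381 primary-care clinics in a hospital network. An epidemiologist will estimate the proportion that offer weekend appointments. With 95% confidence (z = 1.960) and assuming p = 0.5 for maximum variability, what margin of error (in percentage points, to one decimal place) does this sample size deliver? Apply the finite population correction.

7.3

Finite-population factor: (N−n)/(N−1) = (23381−179)/(23381−1) = 0.9924.
SE(p̂) = √[p(1−p)/n · (N−n)/(N−1)] = √[0.2500/179 × 0.9924] = 0.03723.
E = z × SE = 1.960 × 0.03723 = 0.07297 ≈ 7.3 percentage points.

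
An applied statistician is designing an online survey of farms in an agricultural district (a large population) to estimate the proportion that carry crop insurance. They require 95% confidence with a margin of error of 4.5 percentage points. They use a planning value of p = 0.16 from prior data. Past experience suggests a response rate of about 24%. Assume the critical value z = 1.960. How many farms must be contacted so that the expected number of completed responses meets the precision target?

Completed interviews needed: n₀ = 1.960² × 0.1344 / 0.045² ≈ 254.97 → 255.
At a 24% response rate, contacts needed = 255 / 0.24 ≈ 1062.50 → 1063.

1063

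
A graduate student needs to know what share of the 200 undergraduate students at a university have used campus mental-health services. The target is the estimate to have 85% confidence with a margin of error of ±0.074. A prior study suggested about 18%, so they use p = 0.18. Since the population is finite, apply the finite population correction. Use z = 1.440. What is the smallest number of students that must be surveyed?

44

Unadjusted: n₀ = 1.440² × 0.18 × 0.82 / 0.074² ≈ 55.89, so n₀ = 56.
Finite population correction with N = 200: n = n₀ / (1 + (n₀−1)/N) = 56 / (1 + 55/200) = 56 / 1.2750 ≈ 43.92.
Rounding up, n = 44.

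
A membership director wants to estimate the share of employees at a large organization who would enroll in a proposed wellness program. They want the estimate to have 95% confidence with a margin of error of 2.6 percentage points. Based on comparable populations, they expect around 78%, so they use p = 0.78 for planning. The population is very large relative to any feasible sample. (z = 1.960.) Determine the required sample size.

With p = 0.78, p(1−p) = 0.1716.
n = z²·p(1−p)/E² = 1.960² × 0.1716 / 0.026² = 3.8416 × 0.1716 / 0.000676 ≈ 975.18.
Rounding up gives n = 976.

976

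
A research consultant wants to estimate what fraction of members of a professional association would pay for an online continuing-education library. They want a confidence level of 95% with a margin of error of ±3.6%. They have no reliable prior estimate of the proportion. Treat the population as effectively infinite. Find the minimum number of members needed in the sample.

For 95% confidence, z = 1.960.
With no prior estimate, use p = 0.5, giving p(1−p) = 0.25.
n = z²·p(1−p)/E² = 1.960² × 0.2500 / 0.036² = 3.8416 × 0.2500 / 0.001296 ≈ 741.05.
Rounding up gives n = 742.

742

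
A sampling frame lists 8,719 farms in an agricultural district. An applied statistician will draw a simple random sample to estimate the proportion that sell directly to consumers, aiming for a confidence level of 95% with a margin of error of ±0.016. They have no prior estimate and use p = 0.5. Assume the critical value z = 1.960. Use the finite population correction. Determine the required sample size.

2624

Unadjusted: n₀ = 1.960² × 0.50 × 0.50 / 0.016² ≈ 3751.56, so n₀ = 3752.
Finite population correction with N = 8,719: n = n₀ / (1 + (n₀−1)/N) = 3752 / (1 + 3751/8719) = 3752 / 1.4302 ≈ 2623.39.
Rounding up, n = 2624.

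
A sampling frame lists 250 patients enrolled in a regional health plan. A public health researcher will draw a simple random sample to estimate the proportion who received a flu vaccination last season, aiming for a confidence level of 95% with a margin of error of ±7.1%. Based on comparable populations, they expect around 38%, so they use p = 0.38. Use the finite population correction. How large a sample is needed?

105

For 95% confidence, z = 1.960.
Unadjusted: n₀ = 1.960² × 0.38 × 0.62 / 0.071² ≈ 179.54, so n₀ = 180.
Finite population correction with N = 250: n = n₀ / (1 + (n₀−1)/N) = 180 / (1 + 179/250) = 180 / 1.7160 ≈ 104.90.
Rounding up, n = 105.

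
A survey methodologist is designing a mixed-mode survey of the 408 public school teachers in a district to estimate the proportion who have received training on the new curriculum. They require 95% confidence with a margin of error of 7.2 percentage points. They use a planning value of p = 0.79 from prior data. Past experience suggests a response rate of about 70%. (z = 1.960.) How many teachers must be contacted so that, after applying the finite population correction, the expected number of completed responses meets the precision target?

Completed interviews needed (unadjusted): n₀ = 1.960² × 0.1659 / 0.072² ≈ 122.94 → 123.
FPC for N = 408: n = 123 / (1 + 122/408) = 123 / 1.2990 ≈ 94.69 → 95.
At a 70% response rate, contacts needed = 95 / 0.70 ≈ 135.71 → 136.

136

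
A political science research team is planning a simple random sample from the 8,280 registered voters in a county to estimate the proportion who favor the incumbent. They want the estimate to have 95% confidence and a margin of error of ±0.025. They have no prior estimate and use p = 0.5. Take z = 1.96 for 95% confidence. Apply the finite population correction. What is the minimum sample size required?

Unadjusted: n₀ = 1.96² × 0.50 × 0.50 / 0.025² ≈ 1536.64, so n₀ = 1537.
Finite population correction with N = 8,280: n = n₀ / (1 + (n₀−1)/N) = 1537 / (1 + 1536/8280) = 1537 / 1.1855 ≈ 1296.49.
Rounding up, n = 1297.

1297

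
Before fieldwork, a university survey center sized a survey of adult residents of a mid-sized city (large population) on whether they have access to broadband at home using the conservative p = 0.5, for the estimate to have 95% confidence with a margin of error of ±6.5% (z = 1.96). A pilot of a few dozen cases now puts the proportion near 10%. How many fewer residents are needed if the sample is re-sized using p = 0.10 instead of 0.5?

146

Conservative (p = 0.5): n = 1.96² × 0.25 / 0.065² ≈ 227.31 → 228.
Using p = 0.10: p(1−p) = 0.0900, so n = 1.96² × 0.0900 / 0.065² ≈ 81.83 → 82.
Reduction: 228 − 82 = 146.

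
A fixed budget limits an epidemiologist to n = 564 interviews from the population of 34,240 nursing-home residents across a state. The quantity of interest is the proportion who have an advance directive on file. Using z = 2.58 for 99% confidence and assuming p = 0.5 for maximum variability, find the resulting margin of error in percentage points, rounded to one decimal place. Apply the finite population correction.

5.4

Finite-population factor: (N−n)/(N−1) = (34240−564)/(34240−1) = 0.9836.
SE(p̂) = √[p(1−p)/n · (N−n)/(N−1)] = √[0.2500/564 × 0.9836] = 0.02088.
E = z × SE = 2.58 × 0.02088 = 0.05387 ≈ 5.4 percentage points.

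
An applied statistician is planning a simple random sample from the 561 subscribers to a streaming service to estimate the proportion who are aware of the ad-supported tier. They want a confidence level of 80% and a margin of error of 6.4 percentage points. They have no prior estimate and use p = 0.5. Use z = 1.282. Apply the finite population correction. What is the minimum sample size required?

86

Unadjusted: n₀ = 1.282² × 0.50 × 0.50 / 0.064² ≈ 100.31, so n₀ = 101.
Finite population correction with N = 561: n = n₀ / (1 + (n₀−1)/N) = 101 / (1 + 100/561) = 101 / 1.1783 ≈ 85.72.
Rounding up, n = 86.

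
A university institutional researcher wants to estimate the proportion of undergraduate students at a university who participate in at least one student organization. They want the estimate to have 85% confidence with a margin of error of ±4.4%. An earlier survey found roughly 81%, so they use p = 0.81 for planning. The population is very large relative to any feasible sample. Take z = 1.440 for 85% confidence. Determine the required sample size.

165

With p = 0.81, p(1−p) = 0.1539.
n = z²·p(1−p)/E² = 1.440² × 0.1539 / 0.044² = 2.0736 × 0.1539 / 0.001936 ≈ 164.84.
Rounding up gives n = 165.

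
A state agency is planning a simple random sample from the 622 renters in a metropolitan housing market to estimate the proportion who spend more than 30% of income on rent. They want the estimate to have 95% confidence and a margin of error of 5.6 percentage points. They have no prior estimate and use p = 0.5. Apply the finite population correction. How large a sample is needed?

206

For 95% confidence, z = 1.96.
Unadjusted: n₀ = 1.96² × 0.50 × 0.50 / 0.056² ≈ 306.25, so n₀ = 307.
Finite population correction with N = 622: n = n₀ / (1 + (n₀−1)/N) = 307 / (1 + 306/622) = 307 / 1.4920 ≈ 205.77.
Rounding up, n = 206.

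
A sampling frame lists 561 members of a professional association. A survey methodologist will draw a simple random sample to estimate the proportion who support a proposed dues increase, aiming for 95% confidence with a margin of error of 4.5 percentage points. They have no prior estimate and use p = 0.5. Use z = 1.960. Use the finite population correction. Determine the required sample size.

258

Unadjusted: n₀ = 1.960² × 0.50 × 0.50 / 0.045² ≈ 474.27, so n₀ = 475.
Finite population correction with N = 561: n = n₀ / (1 + (n₀−1)/N) = 475 / (1 + 474/561) = 475 / 1.8449 ≈ 257.46.
Rounding up, n = 258.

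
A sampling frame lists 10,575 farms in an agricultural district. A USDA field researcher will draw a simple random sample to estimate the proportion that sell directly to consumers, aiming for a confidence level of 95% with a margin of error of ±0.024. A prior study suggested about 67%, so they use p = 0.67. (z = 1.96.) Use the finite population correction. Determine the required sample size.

Unadjusted: n₀ = 1.96² × 0.67 × 0.33 / 0.024² ≈ 1474.61, so n₀ = 1475.
Finite population correction with N = 10,575: n = n₀ / (1 + (n₀−1)/N) = 1475 / (1 + 1474/10575) = 1475 / 1.1394 ≈ 1294.56.
Rounding up, n = 1295.

1295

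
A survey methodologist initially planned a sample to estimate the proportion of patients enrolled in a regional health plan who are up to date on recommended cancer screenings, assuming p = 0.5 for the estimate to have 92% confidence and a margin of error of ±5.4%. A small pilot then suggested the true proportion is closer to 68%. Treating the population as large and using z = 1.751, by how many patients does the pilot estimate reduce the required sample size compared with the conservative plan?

Conservative (p = 0.5): n = 1.751² × 0.25 / 0.054² ≈ 262.86 → 263.
Using p = 0.68: p(1−p) = 0.2176, so n = 1.751² × 0.2176 / 0.054² ≈ 228.79 → 229.
Reduction: 263 − 229 = 34.

34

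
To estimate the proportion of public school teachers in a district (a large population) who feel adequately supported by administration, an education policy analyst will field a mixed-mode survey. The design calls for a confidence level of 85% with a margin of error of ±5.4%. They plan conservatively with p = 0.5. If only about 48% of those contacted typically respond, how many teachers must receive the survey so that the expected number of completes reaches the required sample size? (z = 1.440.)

371

Completed interviews needed: n₀ = 1.440² × 0.2500 / 0.054² ≈ 177.78 → 178.
At a 48% response rate, contacts needed = 178 / 0.48 ≈ 370.83 → 371.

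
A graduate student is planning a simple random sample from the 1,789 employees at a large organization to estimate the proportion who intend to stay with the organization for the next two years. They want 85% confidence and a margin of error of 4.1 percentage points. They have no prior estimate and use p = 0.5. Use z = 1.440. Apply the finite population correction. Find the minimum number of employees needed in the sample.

Unadjusted: n₀ = 1.440² × 0.50 × 0.50 / 0.041² ≈ 308.39, so n₀ = 309.
Finite population correction with N = 1,789: n = n₀ / (1 + (n₀−1)/N) = 309 / (1 + 308/1789) = 309 / 1.1722 ≈ 263.62.
Rounding up, n = 264.

264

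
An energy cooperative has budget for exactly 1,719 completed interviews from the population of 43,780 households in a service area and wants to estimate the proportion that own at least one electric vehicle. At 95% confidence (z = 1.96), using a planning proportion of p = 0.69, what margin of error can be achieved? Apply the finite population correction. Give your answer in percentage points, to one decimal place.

Finite-population factor: (N−n)/(N−1) = (43780−1719)/(43780−1) = 0.9608.
SE(p̂) = √[p(1−p)/n · (N−n)/(N−1)] = √[0.2139/1719 × 0.9608] = 0.01093.
E = z × SE = 1.96 × 0.01093 = 0.02143 ≈ 2.1 percentage points.

2.1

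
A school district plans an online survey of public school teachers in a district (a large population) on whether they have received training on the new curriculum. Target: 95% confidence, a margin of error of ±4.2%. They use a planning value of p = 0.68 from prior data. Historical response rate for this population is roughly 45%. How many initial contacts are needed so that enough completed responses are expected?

For 95% confidence, z = 1.960.
Completed interviews needed: n₀ = 1.960² × 0.2176 / 0.042² ≈ 473.88 → 474.
At a 45% response rate, contacts needed = 474 / 0.45 ≈ 1053.33 → 1054.

1054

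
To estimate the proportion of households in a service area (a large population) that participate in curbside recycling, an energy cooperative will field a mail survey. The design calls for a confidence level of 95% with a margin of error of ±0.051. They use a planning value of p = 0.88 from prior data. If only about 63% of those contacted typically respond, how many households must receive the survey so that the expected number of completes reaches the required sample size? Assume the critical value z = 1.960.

248

Completed interviews needed: n₀ = 1.960² × 0.1056 / 0.051² ≈ 155.97 → 156.
At a 63% response rate, contacts needed = 156 / 0.63 ≈ 247.62 → 248.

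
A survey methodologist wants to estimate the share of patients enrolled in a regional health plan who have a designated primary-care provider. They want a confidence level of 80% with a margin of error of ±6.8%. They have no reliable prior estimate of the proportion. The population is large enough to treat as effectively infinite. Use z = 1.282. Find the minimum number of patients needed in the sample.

With no prior estimate, use p = 0.5, giving p(1−p) = 0.25.
n = z²·p(1−p)/E² = 1.282² × 0.2500 / 0.068² = 1.6435 × 0.2500 / 0.004624 ≈ 88.86.
Rounding up gives n = 89.

89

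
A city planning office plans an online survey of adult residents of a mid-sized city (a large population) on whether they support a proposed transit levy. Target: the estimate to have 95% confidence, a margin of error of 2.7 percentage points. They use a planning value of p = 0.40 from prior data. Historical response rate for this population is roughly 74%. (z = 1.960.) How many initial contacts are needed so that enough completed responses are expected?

Completed interviews needed: n₀ = 1.960² × 0.2400 / 0.027² ≈ 1264.72 → 1265.
At a 74% response rate, contacts needed = 1265 / 0.74 ≈ 1709.46 → 1710.

1710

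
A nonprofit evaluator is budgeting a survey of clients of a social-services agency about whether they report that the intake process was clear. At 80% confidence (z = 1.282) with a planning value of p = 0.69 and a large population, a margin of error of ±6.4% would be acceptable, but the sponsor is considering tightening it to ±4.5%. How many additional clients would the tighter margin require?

At ±6.4%: n = 1.282² × 0.2139 / 0.064² ≈ 85.83 → 86.
At ±4.5%: n = 1.282² × 0.2139 / 0.045² ≈ 173.60 → 174.
Additional respondents: 174 − 86 = 88.

88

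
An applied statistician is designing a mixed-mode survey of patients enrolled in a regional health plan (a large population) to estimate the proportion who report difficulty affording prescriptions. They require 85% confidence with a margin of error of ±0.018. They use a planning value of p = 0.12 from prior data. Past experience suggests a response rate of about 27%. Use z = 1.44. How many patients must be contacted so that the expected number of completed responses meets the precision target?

Completed interviews needed: n₀ = 1.44² × 0.1056 / 0.018² ≈ 675.84 → 676.
At a 27% response rate, contacts needed = 676 / 0.27 ≈ 2503.70 → 2504.

2504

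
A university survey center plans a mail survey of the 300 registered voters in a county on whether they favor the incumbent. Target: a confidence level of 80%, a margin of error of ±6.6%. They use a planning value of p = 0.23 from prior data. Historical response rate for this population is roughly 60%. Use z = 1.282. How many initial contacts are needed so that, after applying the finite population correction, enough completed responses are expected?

Completed interviews needed (unadjusted): n₀ = 1.282² × 0.1771 / 0.066² ≈ 66.82 → 67.
FPC for N = 300: n = 67 / (1 + 66/300) = 67 / 1.2200 ≈ 54.92 → 55.
At a 60% response rate, contacts needed = 55 / 0.60 ≈ 91.67 → 92.

92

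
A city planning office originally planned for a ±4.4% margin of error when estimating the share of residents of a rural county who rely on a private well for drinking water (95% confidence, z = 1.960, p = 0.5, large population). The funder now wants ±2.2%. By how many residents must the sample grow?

At ±4.4%: n = 1.960² × 0.2500 / 0.044² ≈ 496.07 → 497.
At ±2.2%: n = 1.960² × 0.2500 / 0.022² ≈ 1984.30 → 1985.
Additional respondents: 1985 − 497 = 1488.

1488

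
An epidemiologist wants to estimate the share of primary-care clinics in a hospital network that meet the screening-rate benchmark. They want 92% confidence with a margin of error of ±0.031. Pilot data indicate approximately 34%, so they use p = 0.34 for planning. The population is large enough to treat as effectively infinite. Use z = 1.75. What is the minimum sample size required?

With p = 0.34, p(1−p) = 0.2244.
n = z²·p(1−p)/E² = 1.75² × 0.2244 / 0.031² = 3.0625 × 0.2244 / 0.000961 ≈ 715.11.
Rounding up gives n = 716.

716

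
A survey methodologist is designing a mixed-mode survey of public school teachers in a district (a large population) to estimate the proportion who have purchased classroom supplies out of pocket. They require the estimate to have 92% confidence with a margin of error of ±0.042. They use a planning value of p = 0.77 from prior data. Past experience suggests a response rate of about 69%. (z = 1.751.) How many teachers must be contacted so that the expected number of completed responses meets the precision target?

447

Completed interviews needed: n₀ = 1.751² × 0.1771 / 0.042² ≈ 307.82 → 308.
At a 69% response rate, contacts needed = 308 / 0.69 ≈ 446.38 → 447.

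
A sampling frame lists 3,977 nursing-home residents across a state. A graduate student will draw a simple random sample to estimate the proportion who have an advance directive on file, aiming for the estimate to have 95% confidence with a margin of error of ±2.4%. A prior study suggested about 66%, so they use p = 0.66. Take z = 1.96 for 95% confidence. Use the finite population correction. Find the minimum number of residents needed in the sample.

1088

Unadjusted: n₀ = 1.96² × 0.66 × 0.34 / 0.024² ≈ 1496.62, so n₀ = 1497.
Finite population correction with N = 3,977: n = n₀ / (1 + (n₀−1)/N) = 1497 / (1 + 1496/3977) = 1497 / 1.3762 ≈ 1087.81.
Rounding up, n = 1088.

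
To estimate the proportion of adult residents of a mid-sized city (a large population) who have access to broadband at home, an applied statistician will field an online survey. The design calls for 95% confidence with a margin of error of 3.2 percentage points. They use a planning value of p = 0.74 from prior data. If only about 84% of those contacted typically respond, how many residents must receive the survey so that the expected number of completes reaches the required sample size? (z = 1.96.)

Completed interviews needed: n₀ = 1.96² × 0.1924 / 0.032² ≈ 721.80 → 722.
At an 84% response rate, contacts needed = 722 / 0.84 ≈ 859.52 → 860.

860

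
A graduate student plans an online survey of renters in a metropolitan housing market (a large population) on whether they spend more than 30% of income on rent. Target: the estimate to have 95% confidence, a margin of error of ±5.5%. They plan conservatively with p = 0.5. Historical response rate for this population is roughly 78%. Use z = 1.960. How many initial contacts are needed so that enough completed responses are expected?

408

Completed interviews needed: n₀ = 1.960² × 0.2500 / 0.055² ≈ 317.49 → 318.
At a 78% response rate, contacts needed = 318 / 0.78 ≈ 407.69 → 408.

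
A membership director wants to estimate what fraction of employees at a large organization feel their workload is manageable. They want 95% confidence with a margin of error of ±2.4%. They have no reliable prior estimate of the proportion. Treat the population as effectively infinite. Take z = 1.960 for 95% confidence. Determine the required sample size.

1668

With no prior estimate, use p = 0.5, giving p(1−p) = 0.25.
n = z²·p(1−p)/E² = 1.960² × 0.2500 / 0.024² = 3.8416 × 0.2500 / 0.000576 ≈ 1667.36.
Rounding up gives n = 1668.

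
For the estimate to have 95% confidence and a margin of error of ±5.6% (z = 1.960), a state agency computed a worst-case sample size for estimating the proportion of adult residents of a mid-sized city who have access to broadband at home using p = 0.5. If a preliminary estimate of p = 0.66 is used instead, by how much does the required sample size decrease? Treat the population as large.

32

Conservative (p = 0.5): n = 1.960² × 0.25 / 0.056² ≈ 306.25 → 307.
Using p = 0.66: p(1−p) = 0.2244, so n = 1.960² × 0.2244 / 0.056² ≈ 274.89 → 275.
Reduction: 307 − 275 = 32.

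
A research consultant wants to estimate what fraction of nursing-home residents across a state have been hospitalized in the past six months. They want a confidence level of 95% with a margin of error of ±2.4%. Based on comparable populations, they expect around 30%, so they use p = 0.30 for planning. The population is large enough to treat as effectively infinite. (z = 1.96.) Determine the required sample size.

1401

With p = 0.30, p(1−p) = 0.2100.
n = z²·p(1−p)/E² = 1.96² × 0.2100 / 0.024² = 3.8416 × 0.2100 / 0.000576 ≈ 1400.58.
Rounding up gives n = 1401.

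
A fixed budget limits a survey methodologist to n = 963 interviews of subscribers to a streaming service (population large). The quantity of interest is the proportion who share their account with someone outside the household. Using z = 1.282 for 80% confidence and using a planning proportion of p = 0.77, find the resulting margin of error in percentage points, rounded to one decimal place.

1.7

SE(p̂) = √[p(1−p)/n] = √[0.1771/963] = 0.01356.
E = z × SE = 1.282 × 0.01356 = 0.01739, or 1.7 percentage points.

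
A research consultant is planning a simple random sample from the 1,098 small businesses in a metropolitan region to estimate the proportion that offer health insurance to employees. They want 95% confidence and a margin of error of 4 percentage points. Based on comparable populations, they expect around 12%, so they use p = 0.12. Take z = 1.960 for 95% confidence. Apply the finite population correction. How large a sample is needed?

207

Unadjusted: n₀ = 1.960² × 0.12 × 0.88 / 0.040² ≈ 253.55, so n₀ = 254.
Finite population correction with N = 1,098: n = n₀ / (1 + (n₀−1)/N) = 254 / (1 + 253/1098) = 254 / 1.2304 ≈ 206.43.
Rounding up, n = 207.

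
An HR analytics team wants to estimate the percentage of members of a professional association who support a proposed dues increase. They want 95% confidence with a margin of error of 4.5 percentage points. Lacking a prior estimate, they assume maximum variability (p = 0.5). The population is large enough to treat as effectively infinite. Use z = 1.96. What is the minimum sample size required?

475

With p = 0.5, p(1−p) = 0.25.
n = z²·p(1−p)/E² = 1.96² × 0.2500 / 0.045² = 3.8416 × 0.2500 / 0.002025 ≈ 474.27.
Rounding up gives n = 475.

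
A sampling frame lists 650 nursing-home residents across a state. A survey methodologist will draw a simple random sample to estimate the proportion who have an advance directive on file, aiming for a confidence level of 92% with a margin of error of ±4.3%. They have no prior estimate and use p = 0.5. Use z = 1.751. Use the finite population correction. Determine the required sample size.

254

Unadjusted: n₀ = 1.751² × 0.50 × 0.50 / 0.043² ≈ 414.55, so n₀ = 415.
Finite population correction with N = 650: n = n₀ / (1 + (n₀−1)/N) = 415 / (1 + 414/650) = 415 / 1.6369 ≈ 253.52.
Rounding up, n = 254.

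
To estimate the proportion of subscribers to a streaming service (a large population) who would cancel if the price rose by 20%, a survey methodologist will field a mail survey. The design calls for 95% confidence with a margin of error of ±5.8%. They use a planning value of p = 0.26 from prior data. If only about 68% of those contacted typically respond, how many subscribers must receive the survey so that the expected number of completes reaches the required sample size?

For 95% confidence, z = 1.960.
Completed interviews needed: n₀ = 1.960² × 0.1924 / 0.058² ≈ 219.72 → 220.
At a 68% response rate, contacts needed = 220 / 0.68 ≈ 323.53 → 324.

324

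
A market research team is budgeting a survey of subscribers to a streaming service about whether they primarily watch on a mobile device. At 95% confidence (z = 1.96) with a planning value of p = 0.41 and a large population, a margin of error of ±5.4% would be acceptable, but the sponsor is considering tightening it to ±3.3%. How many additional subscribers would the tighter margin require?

At ±5.4%: n = 1.96² × 0.2419 / 0.054² ≈ 318.68 → 319.
At ±3.3%: n = 1.96² × 0.2419 / 0.033² ≈ 853.34 → 854.
Additional respondents: 854 − 319 = 535.

535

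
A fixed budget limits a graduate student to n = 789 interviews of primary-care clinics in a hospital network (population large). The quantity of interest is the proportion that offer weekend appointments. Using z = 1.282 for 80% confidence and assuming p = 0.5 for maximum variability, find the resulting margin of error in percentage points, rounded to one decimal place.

2.3

SE(p̂) = √[p(1−p)/n] = √[0.2500/789] = 0.01780.
E = z × SE = 1.282 × 0.01780 = 0.02282, or 2.3 percentage points.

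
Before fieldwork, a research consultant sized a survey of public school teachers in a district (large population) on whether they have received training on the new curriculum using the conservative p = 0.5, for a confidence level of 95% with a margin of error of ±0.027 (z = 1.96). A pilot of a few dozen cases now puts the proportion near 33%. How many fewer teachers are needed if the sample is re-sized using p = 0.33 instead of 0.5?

152

Conservative (p = 0.5): n = 1.96² × 0.25 / 0.027² ≈ 1317.42 → 1318.
Using p = 0.33: p(1−p) = 0.2211, so n = 1.96² × 0.2211 / 0.027² ≈ 1165.13 → 1166.
Reduction: 1318 − 1166 = 152.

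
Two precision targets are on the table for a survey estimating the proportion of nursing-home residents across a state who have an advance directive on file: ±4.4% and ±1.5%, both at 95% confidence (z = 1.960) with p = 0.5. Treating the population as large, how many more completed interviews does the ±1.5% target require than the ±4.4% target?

3772

At ±4.4%: n = 1.960² × 0.2500 / 0.044² ≈ 496.07 → 497.
At ±1.5%: n = 1.960² × 0.2500 / 0.015² ≈ 4268.44 → 4269.
Additional respondents: 4269 − 497 = 3772.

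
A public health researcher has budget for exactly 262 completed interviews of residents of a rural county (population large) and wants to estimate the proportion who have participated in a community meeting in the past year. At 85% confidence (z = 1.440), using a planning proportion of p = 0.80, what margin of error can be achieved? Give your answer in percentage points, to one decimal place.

3.6

SE(p̂) = √[p(1−p)/n] = √[0.1600/262] = 0.02471.
E = z × SE = 1.440 × 0.02471 = 0.03559, or 3.6 percentage points.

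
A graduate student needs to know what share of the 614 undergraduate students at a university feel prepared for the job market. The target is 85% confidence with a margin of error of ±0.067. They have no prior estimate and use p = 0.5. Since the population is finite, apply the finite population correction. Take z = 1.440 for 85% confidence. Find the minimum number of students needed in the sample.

98

Unadjusted: n₀ = 1.440² × 0.50 × 0.50 / 0.067² ≈ 115.48, so n₀ = 116.
Finite population correction with N = 614: n = n₀ / (1 + (n₀−1)/N) = 116 / (1 + 115/614) = 116 / 1.1873 ≈ 97.70.
Rounding up, n = 98.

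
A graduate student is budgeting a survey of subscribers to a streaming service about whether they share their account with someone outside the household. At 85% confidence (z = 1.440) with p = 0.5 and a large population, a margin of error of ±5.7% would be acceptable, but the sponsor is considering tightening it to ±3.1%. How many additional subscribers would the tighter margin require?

380

At ±5.7%: n = 1.440² × 0.2500 / 0.057² ≈ 159.56 → 160.
At ±3.1%: n = 1.440² × 0.2500 / 0.031² ≈ 539.44 → 540.
Additional respondents: 540 − 160 = 380.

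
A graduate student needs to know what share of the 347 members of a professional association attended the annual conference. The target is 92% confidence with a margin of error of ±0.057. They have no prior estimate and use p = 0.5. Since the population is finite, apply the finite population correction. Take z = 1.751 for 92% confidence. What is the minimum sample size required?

141

Unadjusted: n₀ = 1.751² × 0.50 × 0.50 / 0.057² ≈ 235.92, so n₀ = 236.
Finite population correction with N = 347: n = n₀ / (1 + (n₀−1)/N) = 236 / (1 + 235/347) = 236 / 1.6772 ≈ 140.71.
Rounding up, n = 141.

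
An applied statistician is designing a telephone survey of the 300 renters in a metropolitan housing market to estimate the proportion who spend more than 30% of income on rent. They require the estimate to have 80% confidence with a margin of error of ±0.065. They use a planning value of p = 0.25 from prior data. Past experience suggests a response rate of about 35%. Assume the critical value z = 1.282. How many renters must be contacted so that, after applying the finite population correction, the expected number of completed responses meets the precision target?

169

Completed interviews needed (unadjusted): n₀ = 1.282² × 0.1875 / 0.065² ≈ 72.94 → 73.
FPC for N = 300: n = 73 / (1 + 72/300) = 73 / 1.2400 ≈ 58.87 → 59.
At a 35% response rate, contacts needed = 59 / 0.35 ≈ 168.57 → 169.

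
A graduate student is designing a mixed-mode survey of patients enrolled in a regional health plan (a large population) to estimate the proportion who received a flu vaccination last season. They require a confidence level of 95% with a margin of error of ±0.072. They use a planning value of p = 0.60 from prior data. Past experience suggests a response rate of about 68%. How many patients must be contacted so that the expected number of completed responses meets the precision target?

For 95% confidence, z = 1.96.
Completed interviews needed: n₀ = 1.96² × 0.2400 / 0.072² ≈ 177.85 → 178.
At a 68% response rate, contacts needed = 178 / 0.68 ≈ 261.76 → 262.

262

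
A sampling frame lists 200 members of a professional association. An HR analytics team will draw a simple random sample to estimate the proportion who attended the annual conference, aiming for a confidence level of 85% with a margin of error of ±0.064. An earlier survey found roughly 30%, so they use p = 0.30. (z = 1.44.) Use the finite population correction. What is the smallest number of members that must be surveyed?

70

Unadjusted: n₀ = 1.44² × 0.30 × 0.70 / 0.064² ≈ 106.31, so n₀ = 107.
Finite population correction with N = 200: n = n₀ / (1 + (n₀−1)/N) = 107 / (1 + 106/200) = 107 / 1.5300 ≈ 69.93.
Rounding up, n = 70.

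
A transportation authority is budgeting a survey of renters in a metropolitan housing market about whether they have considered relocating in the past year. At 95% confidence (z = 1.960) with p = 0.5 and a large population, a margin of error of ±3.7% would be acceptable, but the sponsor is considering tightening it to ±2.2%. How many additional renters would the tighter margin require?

1283

At ±3.7%: n = 1.960² × 0.2500 / 0.037² ≈ 701.53 → 702.
At ±2.2%: n = 1.960² × 0.2500 / 0.022² ≈ 1984.30 → 1985.
Additional respondents: 1985 − 702 = 1283.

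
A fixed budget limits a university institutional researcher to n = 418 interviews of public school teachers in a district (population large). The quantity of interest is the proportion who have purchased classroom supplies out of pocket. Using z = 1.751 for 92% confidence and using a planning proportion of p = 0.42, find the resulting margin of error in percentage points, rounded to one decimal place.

4.2

SE(p̂) = √[p(1−p)/n] = √[0.2436/418] = 0.02414.
E = z × SE = 1.751 × 0.02414 = 0.04227, or 4.2 percentage points.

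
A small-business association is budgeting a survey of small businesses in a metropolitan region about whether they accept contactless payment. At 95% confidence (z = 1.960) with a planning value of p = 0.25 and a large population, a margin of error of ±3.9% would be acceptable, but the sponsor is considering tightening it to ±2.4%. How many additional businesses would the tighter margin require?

777

At ±3.9%: n = 1.960² × 0.1875 / 0.039² ≈ 473.57 → 474.
At ±2.4%: n = 1.960² × 0.1875 / 0.024² ≈ 1250.52 → 1251.
Additional respondents: 1251 − 474 = 777.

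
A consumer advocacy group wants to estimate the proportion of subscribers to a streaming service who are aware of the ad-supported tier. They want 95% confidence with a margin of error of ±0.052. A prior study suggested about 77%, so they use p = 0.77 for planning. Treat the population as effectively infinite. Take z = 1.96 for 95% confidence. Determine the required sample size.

252

With p = 0.77, p(1−p) = 0.1771.
n = z²·p(1−p)/E² = 1.96² × 0.1771 / 0.052² = 3.8416 × 0.1771 / 0.002704 ≈ 251.61.
Rounding up gives n = 252.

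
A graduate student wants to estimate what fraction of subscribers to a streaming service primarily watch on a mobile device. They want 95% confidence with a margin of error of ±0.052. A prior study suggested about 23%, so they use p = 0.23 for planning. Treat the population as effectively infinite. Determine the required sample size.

For 95% confidence, z = 1.96.
With p = 0.23, p(1−p) = 0.1771.
n = z²·p(1−p)/E² = 1.96² × 0.1771 / 0.052² = 3.8416 × 0.1771 / 0.002704 ≈ 251.61.
Rounding up gives n = 252.

252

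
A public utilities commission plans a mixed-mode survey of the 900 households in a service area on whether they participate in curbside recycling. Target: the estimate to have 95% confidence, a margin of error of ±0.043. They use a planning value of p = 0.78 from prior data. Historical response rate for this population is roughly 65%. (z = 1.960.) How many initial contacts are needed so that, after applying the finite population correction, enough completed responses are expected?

Completed interviews needed (unadjusted): n₀ = 1.960² × 0.1716 / 0.043² ≈ 356.53 → 357.
FPC for N = 900: n = 357 / (1 + 356/900) = 357 / 1.3956 ≈ 255.81 → 256.
At a 65% response rate, contacts needed = 256 / 0.65 ≈ 393.85 → 394.

394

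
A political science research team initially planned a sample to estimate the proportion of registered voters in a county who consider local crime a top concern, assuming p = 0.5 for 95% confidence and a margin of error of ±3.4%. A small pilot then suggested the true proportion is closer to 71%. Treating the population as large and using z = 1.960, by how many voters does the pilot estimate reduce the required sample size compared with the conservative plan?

Conservative (p = 0.5): n = 1.960² × 0.25 / 0.034² ≈ 830.80 → 831.
Using p = 0.71: p(1−p) = 0.2059, so n = 1.960² × 0.2059 / 0.034² ≈ 684.24 → 685.
Reduction: 831 − 685 = 146.

146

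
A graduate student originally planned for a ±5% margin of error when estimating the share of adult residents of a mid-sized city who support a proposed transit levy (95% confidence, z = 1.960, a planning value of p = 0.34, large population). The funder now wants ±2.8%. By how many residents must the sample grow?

755

At ±5%: n = 1.960² × 0.2244 / 0.050² ≈ 344.82 → 345.
At ±2.8%: n = 1.960² × 0.2244 / 0.028² ≈ 1099.56 → 1100.
Additional respondents: 1100 − 345 = 755.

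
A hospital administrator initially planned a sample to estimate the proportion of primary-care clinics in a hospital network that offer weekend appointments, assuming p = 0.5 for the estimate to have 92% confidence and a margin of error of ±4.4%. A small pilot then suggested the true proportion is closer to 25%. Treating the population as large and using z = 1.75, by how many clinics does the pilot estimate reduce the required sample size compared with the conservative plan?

Conservative (p = 0.5): n = 1.75² × 0.25 / 0.044² ≈ 395.47 → 396.
Using p = 0.25: p(1−p) = 0.1875, so n = 1.75² × 0.1875 / 0.044² ≈ 296.60 → 297.
Reduction: 396 − 297 = 99.

99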